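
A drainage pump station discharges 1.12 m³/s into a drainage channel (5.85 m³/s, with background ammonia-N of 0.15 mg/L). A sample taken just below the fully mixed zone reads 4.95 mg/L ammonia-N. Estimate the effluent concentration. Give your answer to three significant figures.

Mass balance: 5.850·0.1500 + 1.120·Cₑ = 6.970·4.950
→ Cₑ = (6.970·4.950 − 5.850·0.1500) / 1.120 = 30.02 mg/L.

30.0 mg/L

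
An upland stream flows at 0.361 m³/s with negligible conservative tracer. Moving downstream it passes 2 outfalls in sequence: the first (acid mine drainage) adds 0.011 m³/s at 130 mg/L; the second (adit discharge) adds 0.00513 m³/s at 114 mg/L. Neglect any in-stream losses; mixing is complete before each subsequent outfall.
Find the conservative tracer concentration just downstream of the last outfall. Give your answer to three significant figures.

Outfall 1: combined Q = 0.3720 m³/s; C = (0.3610·0 + 0.01100·130.0)/0.3720 = 3.844 mg/L.
Outfall 2: combined Q = 0.3771 m³/s; C = (0.3720·3.844 + 0.005130·114.0)/0.3771 = 5.343 mg/L.

5.34 mg/L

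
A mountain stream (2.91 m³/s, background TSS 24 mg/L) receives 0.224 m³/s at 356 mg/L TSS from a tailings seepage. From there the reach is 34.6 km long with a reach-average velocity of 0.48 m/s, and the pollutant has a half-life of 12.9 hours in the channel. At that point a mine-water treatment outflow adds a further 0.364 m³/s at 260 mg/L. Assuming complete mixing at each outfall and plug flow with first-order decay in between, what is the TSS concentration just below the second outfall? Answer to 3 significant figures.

After mixing, C = (2.910·24.00 + 0.2240·356.0) / 3.134 = 149.6/3.134 = 47.73 mg/L; combined flow 3.134 m³/s.
Travel time t = 34.6·1000 / 0.48 = 72080 s = 20.02 h.
Half-life 12.9 h → k = ln 2 / 12.9 = 0.05373 h⁻¹ = 1.290 d⁻¹.
First-order decay: C = 47.73·exp(−k·t) = 47.73·0.3410 = 16.28 mg/L.
Second outfall: C = (3.134·16.28 + 0.3640·260.0)/3.498 = 41.64 mg/L.

41.6 mg/L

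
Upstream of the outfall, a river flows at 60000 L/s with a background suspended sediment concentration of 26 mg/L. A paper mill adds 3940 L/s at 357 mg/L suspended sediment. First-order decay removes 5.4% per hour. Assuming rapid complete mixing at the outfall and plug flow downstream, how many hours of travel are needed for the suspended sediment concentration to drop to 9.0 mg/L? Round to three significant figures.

Flow-weighted average: C = (60000·26.00 + 3940·357.0) / 63940 = 2967000/63940 = 46.40 mg/L.
5.4%/h lost → k = −ln(1 − 0.054) = 0.05551 h⁻¹.
46.40·exp(−k·t) = 9.0 → t = ln(46.40/9.0)/k = 106400 s = 29.54 h.

29.5 h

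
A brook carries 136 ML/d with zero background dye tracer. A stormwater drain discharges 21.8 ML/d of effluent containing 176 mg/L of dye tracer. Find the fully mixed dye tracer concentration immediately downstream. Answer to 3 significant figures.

24.3 mg/L

Flow-weighted average: C = (136.0·0 + 21.80·176.0) / 157.8 = 3837/157.8 = 24.31 mg/L.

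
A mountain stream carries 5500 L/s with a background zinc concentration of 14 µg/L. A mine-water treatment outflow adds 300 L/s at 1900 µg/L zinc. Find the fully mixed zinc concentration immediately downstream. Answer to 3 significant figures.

112 µg/L

Mixed concentration C = ΣQC/ΣQ = (5500·14.00 + 300.0·1900) / 5800 = 647000/5800 = 111.6 µg/L.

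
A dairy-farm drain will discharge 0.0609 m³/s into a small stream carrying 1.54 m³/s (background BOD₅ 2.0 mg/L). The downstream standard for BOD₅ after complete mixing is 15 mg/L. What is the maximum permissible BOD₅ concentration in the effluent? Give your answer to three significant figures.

344 mg/L

At the limit, (Qr·Cr + Qe·Cₑ)/(Qr + Qe) = 15:
Cₑ = (1.601·15 − 1.540·2.000) / 0.06090 = 343.7 mg/L.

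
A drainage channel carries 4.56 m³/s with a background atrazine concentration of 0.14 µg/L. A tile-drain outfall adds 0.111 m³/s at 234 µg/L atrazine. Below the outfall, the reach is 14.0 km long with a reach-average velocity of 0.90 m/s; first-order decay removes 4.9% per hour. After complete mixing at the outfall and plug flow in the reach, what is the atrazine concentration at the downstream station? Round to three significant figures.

Conservation of mass: C = (4.560·0.1400 + 0.1110·234.0) / 4.671 = 26.61/4.671 = 5.697 µg/L.
Travel time t = 14.0·1000 / 0.90 = 15560 s = 4.321 h.
4.9%/h lost → k = −ln(1 − 0.049) = 0.05024 h⁻¹.
Applying C = C₀e^(−kt): 5.697 × 0.8049 = 4.586 µg/L.

4.59 µg/L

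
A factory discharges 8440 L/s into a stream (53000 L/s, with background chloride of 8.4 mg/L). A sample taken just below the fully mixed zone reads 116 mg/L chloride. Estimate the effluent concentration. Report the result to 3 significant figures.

Mass balance: 53000·8.400 + 8440·Cₑ = 61440·116.0
→ Cₑ = (61440·116.0 − 53000·8.400) / 8440 = 791.7 mg/L.

792 mg/L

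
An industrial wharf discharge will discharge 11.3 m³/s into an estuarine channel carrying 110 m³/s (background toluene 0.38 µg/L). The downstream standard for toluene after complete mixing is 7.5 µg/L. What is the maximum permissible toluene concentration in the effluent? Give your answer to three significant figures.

76.8 µg/L

At the limit, (Qr·Cr + Qe·Cₑ)/(Qr + Qe) = 7.5:
Cₑ = (121.3·7.5 − 110.0·0.3800) / 11.30 = 76.81 µg/L.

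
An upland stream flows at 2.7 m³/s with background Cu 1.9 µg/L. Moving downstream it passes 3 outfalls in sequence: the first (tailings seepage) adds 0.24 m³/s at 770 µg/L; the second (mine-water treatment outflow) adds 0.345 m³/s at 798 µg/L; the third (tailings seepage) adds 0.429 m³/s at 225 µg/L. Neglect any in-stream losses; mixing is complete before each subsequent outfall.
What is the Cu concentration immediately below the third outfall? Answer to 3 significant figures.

151 µg/L

Below outfall 1: Q → 2.940 m³/s, C = (2.700·1.900 + 0.2400·770.0)/2.940 = 64.60 µg/L.
Below outfall 2: Q → 3.285 m³/s, C = (2.940·64.60 + 0.3450·798.0)/3.285 = 141.6 µg/L.
Below outfall 3: Q → 3.714 m³/s, C = (3.285·141.6 + 0.4290·225.0)/3.714 = 151.3 µg/L.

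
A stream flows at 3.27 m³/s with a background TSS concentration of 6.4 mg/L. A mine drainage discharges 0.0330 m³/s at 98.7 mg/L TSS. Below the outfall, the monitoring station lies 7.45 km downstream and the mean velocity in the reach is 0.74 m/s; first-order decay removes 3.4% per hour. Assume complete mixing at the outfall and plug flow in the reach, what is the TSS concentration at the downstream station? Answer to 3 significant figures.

After mixing, C = (3.270·6.400 + 0.03300·98.70) / 3.303 = 24.19/3.303 = 7.322 mg/L.
Travel time t = 7.45·1000 / 0.74 = 10070 s = 2.797 h.
3.4%/h lost → k = −ln(1 − 0.034) = 0.03459 h⁻¹.
First-order decay: C = 7.322·exp(−k·t) = 7.322·0.9078 = 6.647 mg/L.

6.65 mg/L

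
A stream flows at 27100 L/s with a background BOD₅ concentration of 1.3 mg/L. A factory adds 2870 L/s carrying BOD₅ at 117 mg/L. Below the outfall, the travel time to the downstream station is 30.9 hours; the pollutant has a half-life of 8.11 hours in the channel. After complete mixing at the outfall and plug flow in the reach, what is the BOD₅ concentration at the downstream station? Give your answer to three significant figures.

0.883 mg/L

Flow-weighted average: C = (27100·1.300 + 2870·117.0) / 29970 = 371000/29970 = 12.38 mg/L.
Half-life 8.11 h → k = ln 2 / 8.11 = 0.08547 h⁻¹ = 2.051 d⁻¹.
After decay, C = 12.38 × e^(−kt) = 12.38 × 0.07129 = 0.8826 mg/L.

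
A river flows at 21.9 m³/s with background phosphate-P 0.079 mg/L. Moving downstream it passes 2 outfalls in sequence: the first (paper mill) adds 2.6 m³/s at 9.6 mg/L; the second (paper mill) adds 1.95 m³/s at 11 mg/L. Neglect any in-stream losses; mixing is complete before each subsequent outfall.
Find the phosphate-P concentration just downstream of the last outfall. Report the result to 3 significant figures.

1.82 mg/L

Below outfall 1: Q → 24.50 m³/s, C = (21.90·0.07900 + 2.600·9.600)/24.50 = 1.089 mg/L.
Below outfall 2: Q → 26.45 m³/s, C = (24.50·1.089 + 1.950·11.00)/26.45 = 1.820 mg/L.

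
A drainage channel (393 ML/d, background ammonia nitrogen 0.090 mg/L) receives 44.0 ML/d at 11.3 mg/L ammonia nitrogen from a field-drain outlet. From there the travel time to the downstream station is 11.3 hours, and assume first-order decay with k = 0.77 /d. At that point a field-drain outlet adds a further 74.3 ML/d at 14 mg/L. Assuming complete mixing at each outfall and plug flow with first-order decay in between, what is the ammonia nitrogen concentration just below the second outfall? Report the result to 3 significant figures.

Mass balance: C = (393.0·0.09000 + 44.00·11.30) / 437.0 = 532.6/437.0 = 1.219 mg/L; combined flow 437.0 ML/d.
First-order decay: C = 1.219·exp(−k·t) = 1.219·0.6959 = 0.8481 mg/L.
At the second outfall, C = (437.0·0.8481 + 74.30·14.00) / (437.0 + 74.30) = 2.759 mg/L.

2.76 mg/L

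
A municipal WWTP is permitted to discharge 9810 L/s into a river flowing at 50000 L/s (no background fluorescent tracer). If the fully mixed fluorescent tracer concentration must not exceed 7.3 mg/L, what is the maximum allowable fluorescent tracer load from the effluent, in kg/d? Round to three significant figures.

37700 kg/d

Mass balance at the limit: 50000·0 + 9810·Cₑ = 59810·7.3 → Cₑ = 44.51 mg/L.
9810 L/s = 9.810 m³/s. Load = 9.810 m³/s × 44.51 g/m³ × 86 400 s/d = 37720 kg/d.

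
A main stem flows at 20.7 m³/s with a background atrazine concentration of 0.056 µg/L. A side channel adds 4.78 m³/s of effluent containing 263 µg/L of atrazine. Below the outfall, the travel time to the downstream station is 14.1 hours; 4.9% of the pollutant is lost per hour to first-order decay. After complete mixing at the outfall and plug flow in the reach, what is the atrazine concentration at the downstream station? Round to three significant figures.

Mixed concentration C = ΣQC/ΣQ = (20.70·0.05600 + 4.780·263.0) / 25.48 = 1258/25.48 = 49.38 µg/L.
4.9%/h lost → k = −ln(1 − 0.049) = 0.05024 h⁻¹.
Decay over the reach: 49.38·exp(−kt) = 49.38·0.4924 = 24.32 µg/L.

24.3 µg/L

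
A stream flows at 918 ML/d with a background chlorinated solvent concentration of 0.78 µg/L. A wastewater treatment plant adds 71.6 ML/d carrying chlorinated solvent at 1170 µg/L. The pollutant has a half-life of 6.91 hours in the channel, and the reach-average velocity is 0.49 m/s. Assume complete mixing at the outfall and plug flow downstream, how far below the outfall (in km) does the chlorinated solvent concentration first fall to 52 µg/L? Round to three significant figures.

8.72 km

Flow-weighted average: C = (918.0·0.7800 + 71.60·1170) / 989.6 = 84490/989.6 = 85.38 µg/L.
Half-life 6.91 h → k = ln 2 / 6.91 = 0.1003 h⁻¹ = 2.407 d⁻¹.
Set 85.38·exp(−k·t) = 52 → t = ln(85.38/52)/k = 17790 s = 4.943 h.
Distance = v·t = 0.49·17790 = 8719 m = 8.719 km.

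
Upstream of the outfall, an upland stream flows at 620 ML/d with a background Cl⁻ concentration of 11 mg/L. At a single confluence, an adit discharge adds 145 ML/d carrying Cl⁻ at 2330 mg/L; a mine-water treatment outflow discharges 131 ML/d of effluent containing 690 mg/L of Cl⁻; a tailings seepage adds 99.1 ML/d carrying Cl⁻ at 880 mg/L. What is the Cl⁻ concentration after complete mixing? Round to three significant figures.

525 mg/L

Conservation of mass: C = (620.0·11.00 + 145.0·2330 + 131.0·690.0 + 99.10·880.0) / 995.1 = 522300/995.1 = 524.8 mg/L.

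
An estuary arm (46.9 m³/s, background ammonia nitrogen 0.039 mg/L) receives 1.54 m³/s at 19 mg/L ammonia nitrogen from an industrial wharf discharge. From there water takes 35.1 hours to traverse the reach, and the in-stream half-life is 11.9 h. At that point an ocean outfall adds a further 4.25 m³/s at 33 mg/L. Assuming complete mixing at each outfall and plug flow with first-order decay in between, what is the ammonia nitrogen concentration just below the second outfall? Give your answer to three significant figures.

2.74 mg/L

Flow-weighted average: C = (46.90·0.03900 + 1.540·19.00) / 48.44 = 31.09/48.44 = 0.6418 mg/L; combined flow 48.44 m³/s.
Half-life 11.9 h → k = ln 2 / 11.9 = 0.05825 h⁻¹ = 1.398 d⁻¹.
First-order decay: C = 0.6418·exp(−k·t) = 0.6418·0.1294 = 0.08308 mg/L.
Second outfall: C = (48.44·0.08308 + 4.250·33.00)/52.69 = 2.738 mg/L.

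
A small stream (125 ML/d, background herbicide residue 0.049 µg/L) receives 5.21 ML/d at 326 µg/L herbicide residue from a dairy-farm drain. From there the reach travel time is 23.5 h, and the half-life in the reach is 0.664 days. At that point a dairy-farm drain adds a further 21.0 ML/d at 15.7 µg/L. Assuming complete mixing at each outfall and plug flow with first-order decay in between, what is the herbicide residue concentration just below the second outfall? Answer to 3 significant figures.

6.24 µg/L

After mixing, C = (125.0·0.04900 + 5.210·326.0) / 130.2 = 1705/130.2 = 13.09 µg/L; combined flow 130.2 ML/d.
Half-life 0.664 d → k = ln 2 / 0.664 = 1.044 d⁻¹.
Decay over the reach: 13.09·exp(−kt) = 13.09·0.3598 = 4.710 µg/L.
Second outfall: C = (130.2·4.710 + 21.00·15.70)/151.2 = 6.237 µg/L.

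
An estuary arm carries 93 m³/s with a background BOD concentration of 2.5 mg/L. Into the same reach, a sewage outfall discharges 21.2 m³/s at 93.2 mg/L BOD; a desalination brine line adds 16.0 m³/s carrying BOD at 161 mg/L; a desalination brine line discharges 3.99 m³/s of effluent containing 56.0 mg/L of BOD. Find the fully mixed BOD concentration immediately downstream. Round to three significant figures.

37.3 mg/L

Flow-weighted average: C = (93.00·2.500 + 21.20·93.20 + 16.00·161.0 + 3.990·56.00) / 134.2 = 5008/134.2 = 37.32 mg/L.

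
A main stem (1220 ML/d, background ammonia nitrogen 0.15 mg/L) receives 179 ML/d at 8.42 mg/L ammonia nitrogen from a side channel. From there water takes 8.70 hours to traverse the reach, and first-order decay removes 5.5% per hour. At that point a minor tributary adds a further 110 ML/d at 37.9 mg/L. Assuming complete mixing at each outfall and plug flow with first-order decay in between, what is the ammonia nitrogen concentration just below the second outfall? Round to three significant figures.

3.45 mg/L

After mixing, C = (1220·0.1500 + 179.0·8.420) / 1399 = 1690/1399 = 1.208 mg/L; combined flow 1399 ML/d.
5.5%/h lost → k = −ln(1 − 0.055) = 0.05657 h⁻¹.
First-order decay: C = 1.208·exp(−k·t) = 1.208·0.6113 = 0.7385 mg/L.
At the second outfall, C = (1399·0.7385 + 110.0·37.90) / (1399 + 110.0) = 3.447 mg/L.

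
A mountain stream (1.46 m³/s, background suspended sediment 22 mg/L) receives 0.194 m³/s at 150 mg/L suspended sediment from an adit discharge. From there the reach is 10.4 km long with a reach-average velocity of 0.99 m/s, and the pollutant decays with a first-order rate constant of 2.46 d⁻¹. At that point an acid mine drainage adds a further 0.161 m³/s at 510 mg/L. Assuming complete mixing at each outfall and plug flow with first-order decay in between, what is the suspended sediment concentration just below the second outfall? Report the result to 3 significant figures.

Mass balance: C = (1.460·22.00 + 0.1940·150.0) / 1.654 = 61.22/1.654 = 37.01 mg/L; combined flow 1.654 m³/s.
Travel time t = 10.4·1000 / 0.99 = 10510 s = 2.918 h.
Applying C = C₀e^(−kt): 37.01 × 0.7415 = 27.44 mg/L.
Second outfall: C = (1.654·27.44 + 0.1610·510.0)/1.815 = 70.25 mg/L.

70.2 mg/L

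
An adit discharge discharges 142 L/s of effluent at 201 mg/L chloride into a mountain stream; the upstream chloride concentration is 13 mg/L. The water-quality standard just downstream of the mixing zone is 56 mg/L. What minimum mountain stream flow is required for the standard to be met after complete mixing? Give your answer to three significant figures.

Set C_mix = 56: (Q·13.00 + 142.0·201.0) / (Q + 142.0) = 56
→ Q = 142.0·(201.0 − 56)/(56 − 13.00) = 478.8 L/s.

479 L/s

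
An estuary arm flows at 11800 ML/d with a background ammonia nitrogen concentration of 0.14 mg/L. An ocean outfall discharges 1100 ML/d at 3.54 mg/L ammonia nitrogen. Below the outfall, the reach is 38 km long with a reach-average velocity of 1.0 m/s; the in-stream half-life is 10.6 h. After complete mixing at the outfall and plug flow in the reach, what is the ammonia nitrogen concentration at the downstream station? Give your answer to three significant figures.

0.216 mg/L

Mixed concentration C = ΣQC/ΣQ = (11800·0.1400 + 1100·3.540) / 12900 = 5546/12900 = 0.4299 mg/L.
Travel time t = 38·1000 / 1.0 = 38000 s = 10.56 h.
Half-life 10.6 h → k = ln 2 / 10.6 = 0.06539 h⁻¹ = 1.569 d⁻¹.
After decay, C = 0.4299 × e^(−kt) = 0.4299 × 0.5015 = 0.2156 mg/L.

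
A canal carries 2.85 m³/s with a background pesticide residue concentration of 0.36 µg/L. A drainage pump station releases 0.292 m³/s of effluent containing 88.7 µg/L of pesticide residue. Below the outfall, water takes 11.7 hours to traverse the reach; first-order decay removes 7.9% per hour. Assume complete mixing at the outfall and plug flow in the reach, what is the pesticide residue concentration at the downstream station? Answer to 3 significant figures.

After mixing, C = (2.850·0.3600 + 0.2920·88.70) / 3.142 = 26.93/3.142 = 8.570 µg/L.
7.9%/h lost → k = −ln(1 − 0.079) = 0.08230 h⁻¹.
First-order decay: C = 8.570·exp(−k·t) = 8.570·0.3818 = 3.272 µg/L.

3.27 µg/L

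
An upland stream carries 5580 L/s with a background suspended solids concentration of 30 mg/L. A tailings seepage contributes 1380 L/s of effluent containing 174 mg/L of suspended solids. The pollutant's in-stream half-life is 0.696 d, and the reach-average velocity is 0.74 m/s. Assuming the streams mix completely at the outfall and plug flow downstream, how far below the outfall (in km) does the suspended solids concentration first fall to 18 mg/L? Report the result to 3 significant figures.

Mass balance: C = (5580·30.00 + 1380·174.0) / 6960 = 407500/6960 = 58.55 mg/L.
Half-life 0.696 d → k = ln 2 / 0.696 = 0.9959 d⁻¹.
Set 58.55·exp(−k·t) = 18 → t = ln(58.55/18)/k = 102300 s = 28.43 h.
Distance = v·t = 0.74·102300 = 75730 m = 75.73 km.

75.7 km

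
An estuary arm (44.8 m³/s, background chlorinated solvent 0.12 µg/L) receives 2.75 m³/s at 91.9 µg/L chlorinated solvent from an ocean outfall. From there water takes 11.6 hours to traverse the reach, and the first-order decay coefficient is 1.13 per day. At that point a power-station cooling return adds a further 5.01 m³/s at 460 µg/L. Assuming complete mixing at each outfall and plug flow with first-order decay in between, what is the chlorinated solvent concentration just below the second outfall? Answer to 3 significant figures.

46.7 µg/L

After mixing, C = (44.80·0.1200 + 2.750·91.90) / 47.55 = 258.1/47.55 = 5.428 µg/L; combined flow 47.55 m³/s.
First-order decay: C = 5.428·exp(−k·t) = 5.428·0.5792 = 3.144 µg/L.
Second outfall: C = (47.55·3.144 + 5.010·460.0)/52.56 = 46.69 µg/L.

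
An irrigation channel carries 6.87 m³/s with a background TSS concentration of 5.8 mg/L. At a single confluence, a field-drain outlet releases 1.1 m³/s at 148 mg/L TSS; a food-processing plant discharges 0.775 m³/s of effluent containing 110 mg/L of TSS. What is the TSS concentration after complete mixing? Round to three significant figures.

32.9 mg/L

Flow-weighted average: C = (6.870·5.800 + 1.100·148.0 + 0.7750·110.0) / 8.745 = 287.9/8.745 = 32.92 mg/L.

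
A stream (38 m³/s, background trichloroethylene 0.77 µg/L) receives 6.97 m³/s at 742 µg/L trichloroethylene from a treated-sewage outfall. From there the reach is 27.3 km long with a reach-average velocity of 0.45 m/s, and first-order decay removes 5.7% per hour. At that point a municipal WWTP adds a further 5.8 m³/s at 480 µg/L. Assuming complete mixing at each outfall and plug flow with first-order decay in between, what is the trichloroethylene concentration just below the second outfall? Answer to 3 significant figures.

92.9 µg/L

After mixing, C = (38.00·0.7700 + 6.970·742.0) / 44.97 = 5201/44.97 = 115.7 µg/L; combined flow 44.97 m³/s.
Travel time t = 27.3·1000 / 0.45 = 60670 s = 16.85 h.
5.7%/h lost → k = −ln(1 − 0.057) = 0.05869 h⁻¹.
First-order decay: C = 115.7·exp(−k·t) = 115.7·0.3719 = 43.02 µg/L.
Second outfall: C = (44.97·43.02 + 5.800·480.0)/50.77 = 92.94 µg/L.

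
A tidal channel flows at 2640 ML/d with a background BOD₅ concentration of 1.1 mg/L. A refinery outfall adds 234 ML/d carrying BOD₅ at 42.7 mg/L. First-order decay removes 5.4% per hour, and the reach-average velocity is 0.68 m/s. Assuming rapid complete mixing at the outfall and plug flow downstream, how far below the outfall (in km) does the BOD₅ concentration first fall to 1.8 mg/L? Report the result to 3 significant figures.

40.3 km

Flow-weighted average: C = (2640·1.100 + 234.0·42.70) / 2874 = 12900/2874 = 4.487 mg/L.
5.4%/h lost → k = −ln(1 − 0.054) = 0.05551 h⁻¹.
Set 4.487·exp(−k·t) = 1.8 → t = ln(4.487/1.8)/k = 59230 s = 16.45 h.
Distance = v·t = 0.68·59230 = 40280 m = 40.28 km.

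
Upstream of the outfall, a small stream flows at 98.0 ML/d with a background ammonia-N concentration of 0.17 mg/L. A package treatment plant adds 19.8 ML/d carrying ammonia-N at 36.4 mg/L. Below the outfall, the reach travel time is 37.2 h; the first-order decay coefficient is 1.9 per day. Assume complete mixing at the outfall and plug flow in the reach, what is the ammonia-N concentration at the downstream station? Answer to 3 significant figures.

Mixed concentration C = ΣQC/ΣQ = (98.00·0.1700 + 19.80·36.40) / 117.8 = 737.4/117.8 = 6.260 mg/L.
Decay over the reach: 6.260·exp(−kt) = 6.260·0.05260 = 0.3293 mg/L.

0.329 mg/L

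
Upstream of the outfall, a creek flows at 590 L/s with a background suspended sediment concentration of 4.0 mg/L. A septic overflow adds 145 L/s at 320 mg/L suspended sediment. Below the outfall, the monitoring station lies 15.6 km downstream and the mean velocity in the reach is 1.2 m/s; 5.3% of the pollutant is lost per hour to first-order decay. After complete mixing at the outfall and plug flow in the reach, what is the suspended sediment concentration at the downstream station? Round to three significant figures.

Mass balance: C = (590.0·4.000 + 145.0·320.0) / 735.0 = 48760/735.0 = 66.34 mg/L.
Travel time t = 15.6·1000 / 1.2 = 13000 s = 3.611 h.
5.3%/h lost → k = −ln(1 − 0.053) = 0.05446 h⁻¹.
After decay, C = 66.34 × e^(−kt) = 66.34 × 0.8215 = 54.50 mg/L.

54.5 mg/L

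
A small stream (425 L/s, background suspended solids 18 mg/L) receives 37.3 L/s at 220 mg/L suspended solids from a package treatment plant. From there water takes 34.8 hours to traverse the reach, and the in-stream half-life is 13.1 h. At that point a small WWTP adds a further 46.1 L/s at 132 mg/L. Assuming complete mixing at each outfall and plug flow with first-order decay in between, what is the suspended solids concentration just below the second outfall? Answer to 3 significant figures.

16.9 mg/L

After mixing, C = (425.0·18.00 + 37.30·220.0) / 462.3 = 15860/462.3 = 34.30 mg/L; combined flow 462.3 L/s.
Half-life 13.1 h → k = ln 2 / 13.1 = 0.05291 h⁻¹ = 1.270 d⁻¹.
After decay, C = 34.30 × e^(−kt) = 34.30 × 0.1586 = 5.440 mg/L.
Second outfall: C = (462.3·5.440 + 46.10·132.0)/508.4 = 16.92 mg/L.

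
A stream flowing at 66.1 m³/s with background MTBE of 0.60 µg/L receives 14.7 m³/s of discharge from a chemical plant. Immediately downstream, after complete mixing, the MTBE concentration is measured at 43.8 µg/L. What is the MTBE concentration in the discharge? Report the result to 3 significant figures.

238 µg/L

Mass balance: 66.10·0.6000 + 14.70·Cₑ = 80.80·43.80
→ Cₑ = (80.80·43.80 − 66.10·0.6000) / 14.70 = 238.1 µg/L.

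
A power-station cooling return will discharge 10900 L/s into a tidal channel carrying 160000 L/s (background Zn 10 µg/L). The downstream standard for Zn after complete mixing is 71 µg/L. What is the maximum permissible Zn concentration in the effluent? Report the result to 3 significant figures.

966 µg/L

At the limit, (Qr·Cr + Qe·Cₑ)/(Qr + Qe) = 71:
Cₑ = (170900·71 − 160000·10.00) / 10900 = 966.4 µg/L.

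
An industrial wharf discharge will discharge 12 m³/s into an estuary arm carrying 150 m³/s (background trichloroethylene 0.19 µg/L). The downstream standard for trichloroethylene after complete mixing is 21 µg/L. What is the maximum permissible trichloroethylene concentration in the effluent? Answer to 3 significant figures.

281 µg/L

At the limit, (Qr·Cr + Qe·Cₑ)/(Qr + Qe) = 21:
Cₑ = (162.0·21 − 150.0·0.1900) / 12.00 = 281.1 µg/L.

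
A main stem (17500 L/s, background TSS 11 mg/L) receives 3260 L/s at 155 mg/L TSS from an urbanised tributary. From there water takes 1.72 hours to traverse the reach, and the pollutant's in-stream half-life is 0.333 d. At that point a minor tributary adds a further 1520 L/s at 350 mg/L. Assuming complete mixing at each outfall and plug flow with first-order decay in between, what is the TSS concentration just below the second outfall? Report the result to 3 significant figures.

Mass balance: C = (17500·11.00 + 3260·155.0) / 20760 = 697800/20760 = 33.61 mg/L; combined flow 20760 L/s.
Half-life 0.333 d → k = ln 2 / 0.333 = 2.082 d⁻¹.
First-order decay: C = 33.61·exp(−k·t) = 33.61·0.8614 = 28.95 mg/L.
Second outfall: C = (20760·28.95 + 1520·350.0)/22280 = 50.86 mg/L.

50.9 mg/L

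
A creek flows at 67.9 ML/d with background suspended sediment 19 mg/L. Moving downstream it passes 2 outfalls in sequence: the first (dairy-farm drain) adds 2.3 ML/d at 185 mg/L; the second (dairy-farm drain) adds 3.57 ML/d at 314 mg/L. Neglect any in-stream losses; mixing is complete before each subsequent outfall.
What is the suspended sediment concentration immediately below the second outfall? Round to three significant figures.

38.5 mg/L

After outfall 1: Q = 67.90 + 2.300 = 70.20 ML/d; C = (67.90·19.00 + 2.300·185.0)/70.20 = 24.44 mg/L.
After outfall 2: Q = 70.20 + 3.570 = 73.77 ML/d; C = (70.20·24.44 + 3.570·314.0)/73.77 = 38.45 mg/L.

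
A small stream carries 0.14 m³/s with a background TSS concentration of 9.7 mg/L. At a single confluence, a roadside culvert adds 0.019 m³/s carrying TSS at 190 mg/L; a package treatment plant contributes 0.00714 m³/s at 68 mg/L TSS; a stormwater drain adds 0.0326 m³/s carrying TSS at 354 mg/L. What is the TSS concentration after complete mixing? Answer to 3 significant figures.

85.5 mg/L

Conservation of mass: C = (0.1400·9.700 + 0.01900·190.0 + 0.007140·68.00 + 0.03260·354.0) / 0.1987 = 16.99/0.1987 = 85.51 mg/L.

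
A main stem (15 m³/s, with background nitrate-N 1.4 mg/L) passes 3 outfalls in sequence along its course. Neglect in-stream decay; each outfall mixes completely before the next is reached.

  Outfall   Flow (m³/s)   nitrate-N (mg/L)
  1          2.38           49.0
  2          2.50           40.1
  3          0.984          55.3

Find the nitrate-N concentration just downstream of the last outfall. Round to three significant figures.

Outfall 1: combined Q = 17.38 m³/s; C = (15.00·1.400 + 2.380·49.00)/17.38 = 7.918 mg/L.
Outfall 2: combined Q = 19.88 m³/s; C = (17.38·7.918 + 2.500·40.10)/19.88 = 11.97 mg/L.
Outfall 3: combined Q = 20.86 m³/s; C = (19.88·11.97 + 0.9840·55.30)/20.86 = 14.01 mg/L.

14.0 mg/L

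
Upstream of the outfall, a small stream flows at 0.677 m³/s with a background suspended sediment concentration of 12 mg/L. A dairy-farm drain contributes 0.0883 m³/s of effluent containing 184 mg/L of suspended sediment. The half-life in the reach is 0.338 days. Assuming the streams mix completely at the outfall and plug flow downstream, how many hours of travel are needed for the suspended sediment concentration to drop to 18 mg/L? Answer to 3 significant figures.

6.68 h

Mass balance: C = (0.6770·12.00 + 0.08830·184.0) / 0.7653 = 24.37/0.7653 = 31.85 mg/L.
Half-life 0.338 d → k = ln 2 / 0.338 = 2.051 d⁻¹.
31.85·exp(−k·t) = 18 → t = ln(31.85/18)/k = 24040 s = 6.677 h.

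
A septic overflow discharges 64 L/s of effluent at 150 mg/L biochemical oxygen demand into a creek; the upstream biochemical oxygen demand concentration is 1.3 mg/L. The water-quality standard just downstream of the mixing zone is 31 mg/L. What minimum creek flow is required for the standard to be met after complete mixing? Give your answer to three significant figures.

Set C_mix = 31: (Q·1.300 + 64.00·150.0) / (Q + 64.00) = 31
→ Q = 64.00·(150.0 − 31)/(31 − 1.300) = 256.4 L/s.

256 L/s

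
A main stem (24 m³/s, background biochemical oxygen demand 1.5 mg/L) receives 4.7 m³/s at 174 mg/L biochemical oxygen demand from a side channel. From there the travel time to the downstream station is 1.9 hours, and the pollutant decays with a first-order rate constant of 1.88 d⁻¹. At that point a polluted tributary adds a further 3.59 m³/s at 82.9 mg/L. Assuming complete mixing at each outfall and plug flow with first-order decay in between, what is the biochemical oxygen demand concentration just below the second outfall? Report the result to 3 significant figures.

32.0 mg/L

Flow-weighted average: C = (24.00·1.500 + 4.700·174.0) / 28.70 = 853.8/28.70 = 29.75 mg/L; combined flow 28.70 m³/s.
Applying C = C₀e^(−kt): 29.75 × 0.8617 = 25.64 mg/L.
At the second outfall, C = (28.70·25.64 + 3.590·82.90) / (28.70 + 3.590) = 32.00 mg/L.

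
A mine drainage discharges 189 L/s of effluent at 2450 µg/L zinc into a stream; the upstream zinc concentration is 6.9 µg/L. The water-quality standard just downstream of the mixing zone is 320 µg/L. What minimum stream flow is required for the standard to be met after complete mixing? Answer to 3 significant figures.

1290 L/s

Set C_mix = 320: (Q·6.900 + 189.0·2450) / (Q + 189.0) = 320
→ Q = 189.0·(2450 − 320)/(320 − 6.900) = 1286 L/s.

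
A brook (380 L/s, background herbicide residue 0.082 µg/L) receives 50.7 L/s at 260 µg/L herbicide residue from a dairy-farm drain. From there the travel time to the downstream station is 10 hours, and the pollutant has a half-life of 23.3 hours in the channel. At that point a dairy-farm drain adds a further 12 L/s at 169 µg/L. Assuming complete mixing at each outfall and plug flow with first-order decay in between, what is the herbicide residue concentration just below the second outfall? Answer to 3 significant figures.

Mass balance: C = (380.0·0.08200 + 50.70·260.0) / 430.7 = 13210/430.7 = 30.68 µg/L; combined flow 430.7 L/s.
Half-life 23.3 h → k = ln 2 / 23.3 = 0.02975 h⁻¹ = 0.7140 d⁻¹.
First-order decay: C = 30.68·exp(−k·t) = 30.68·0.7427 = 22.78 µg/L.
Second outfall: C = (430.7·22.78 + 12.00·169.0)/442.7 = 26.75 µg/L.

26.7 µg/L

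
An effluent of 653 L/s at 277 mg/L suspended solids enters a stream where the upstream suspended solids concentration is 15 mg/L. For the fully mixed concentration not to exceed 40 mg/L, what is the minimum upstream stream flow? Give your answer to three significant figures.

Set C_mix = 40: (Q·15.00 + 653.0·277.0) / (Q + 653.0) = 40
→ Q = 653.0·(277.0 − 40)/(40 − 15.00) = 6190 L/s.

6190 L/s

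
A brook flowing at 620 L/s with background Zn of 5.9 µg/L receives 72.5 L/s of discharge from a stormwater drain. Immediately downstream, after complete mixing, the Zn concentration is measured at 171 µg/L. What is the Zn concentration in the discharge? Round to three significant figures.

1580 µg/L

Mass balance: 620.0·5.900 + 72.50·Cₑ = 692.5·171.0
→ Cₑ = (692.5·171.0 − 620.0·5.900) / 72.50 = 1583 µg/L.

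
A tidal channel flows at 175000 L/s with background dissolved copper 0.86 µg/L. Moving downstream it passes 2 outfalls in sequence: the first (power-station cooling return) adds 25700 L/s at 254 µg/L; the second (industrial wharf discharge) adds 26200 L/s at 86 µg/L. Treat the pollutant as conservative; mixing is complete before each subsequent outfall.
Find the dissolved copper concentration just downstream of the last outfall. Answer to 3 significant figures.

39.4 µg/L

Outfall 1: combined Q = 200700 L/s; C = (175000·0.8600 + 25700·254.0)/200700 = 33.28 µg/L.
Outfall 2: combined Q = 226900 L/s; C = (200700·33.28 + 26200·86.00)/226900 = 39.36 µg/L.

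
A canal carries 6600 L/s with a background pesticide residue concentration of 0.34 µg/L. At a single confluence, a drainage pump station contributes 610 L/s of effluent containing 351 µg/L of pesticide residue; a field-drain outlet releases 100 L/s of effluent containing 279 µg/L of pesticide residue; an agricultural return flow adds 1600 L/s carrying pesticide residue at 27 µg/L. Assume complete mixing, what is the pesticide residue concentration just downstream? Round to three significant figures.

32.3 µg/L

Mixed concentration C = ΣQC/ΣQ = (6600·0.3400 + 610.0·351.0 + 100.0·279.0 + 1600·27.00) / 8910 = 287500/8910 = 32.26 µg/L.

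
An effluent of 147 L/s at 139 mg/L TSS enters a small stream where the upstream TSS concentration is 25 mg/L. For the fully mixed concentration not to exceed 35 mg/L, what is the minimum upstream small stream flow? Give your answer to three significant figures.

Set C_mix = 35: (Q·25.00 + 147.0·139.0) / (Q + 147.0) = 35
→ Q = 147.0·(139.0 − 35)/(35 − 25.00) = 1529 L/s.

1530 L/s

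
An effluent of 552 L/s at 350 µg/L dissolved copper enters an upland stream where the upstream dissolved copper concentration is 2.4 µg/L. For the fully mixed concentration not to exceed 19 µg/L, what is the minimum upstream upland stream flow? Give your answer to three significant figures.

11000 L/s

Set C_mix = 19: (Q·2.400 + 552.0·350.0) / (Q + 552.0) = 19
→ Q = 552.0·(350.0 − 19)/(19 − 2.400) = 11010 L/s.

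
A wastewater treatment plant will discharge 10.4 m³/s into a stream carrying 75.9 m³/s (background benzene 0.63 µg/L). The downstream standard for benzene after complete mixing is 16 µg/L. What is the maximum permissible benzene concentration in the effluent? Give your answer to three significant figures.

128 µg/L

At the limit, (Qr·Cr + Qe·Cₑ)/(Qr + Qe) = 16:
Cₑ = (86.30·16 − 75.90·0.6300) / 10.40 = 128.2 µg/L.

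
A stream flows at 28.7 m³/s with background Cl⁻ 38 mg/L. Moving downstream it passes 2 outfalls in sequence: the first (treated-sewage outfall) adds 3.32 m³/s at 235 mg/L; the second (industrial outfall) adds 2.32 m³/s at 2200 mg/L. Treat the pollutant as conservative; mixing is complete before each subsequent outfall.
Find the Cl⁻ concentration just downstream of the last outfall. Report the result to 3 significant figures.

Outfall 1: combined Q = 32.02 m³/s; C = (28.70·38.00 + 3.320·235.0)/32.02 = 58.43 mg/L.
Outfall 2: combined Q = 34.34 m³/s; C = (32.02·58.43 + 2.320·2200)/34.34 = 203.1 mg/L.

203 mg/L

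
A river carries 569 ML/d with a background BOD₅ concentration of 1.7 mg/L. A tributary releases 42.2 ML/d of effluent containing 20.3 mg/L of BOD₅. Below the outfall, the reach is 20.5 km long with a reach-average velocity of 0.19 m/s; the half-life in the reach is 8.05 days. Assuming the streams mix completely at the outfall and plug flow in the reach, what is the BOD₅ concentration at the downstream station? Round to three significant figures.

Mixed concentration C = ΣQC/ΣQ = (569.0·1.700 + 42.20·20.30) / 611.2 = 1824/611.2 = 2.984 mg/L.
Travel time t = 20.5·1000 / 0.19 = 107900 s = 29.97 h.
Half-life 8.05 d → k = ln 2 / 8.05 = 0.08611 d⁻¹.
Decay over the reach: 2.984·exp(−kt) = 2.984·0.8981 = 2.680 mg/L.

2.68 mg/L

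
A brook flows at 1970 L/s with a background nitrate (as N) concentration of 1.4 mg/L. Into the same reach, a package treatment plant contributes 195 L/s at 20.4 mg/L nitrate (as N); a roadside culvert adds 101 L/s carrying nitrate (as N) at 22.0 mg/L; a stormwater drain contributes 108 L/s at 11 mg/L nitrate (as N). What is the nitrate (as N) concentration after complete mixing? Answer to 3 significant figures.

4.27 mg/L

Conservation of mass: C = (1970·1.400 + 195.0·20.40 + 101.0·22.00 + 108.0·11.00) / 2374 = 10150/2374 = 4.274 mg/L.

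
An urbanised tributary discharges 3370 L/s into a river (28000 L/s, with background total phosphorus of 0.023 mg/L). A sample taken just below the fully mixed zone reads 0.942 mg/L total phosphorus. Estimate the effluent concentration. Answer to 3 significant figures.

Mass balance: 28000·0.02300 + 3370·Cₑ = 31370·0.9420
→ Cₑ = (31370·0.9420 − 28000·0.02300) / 3370 = 8.578 mg/L.

8.58 mg/L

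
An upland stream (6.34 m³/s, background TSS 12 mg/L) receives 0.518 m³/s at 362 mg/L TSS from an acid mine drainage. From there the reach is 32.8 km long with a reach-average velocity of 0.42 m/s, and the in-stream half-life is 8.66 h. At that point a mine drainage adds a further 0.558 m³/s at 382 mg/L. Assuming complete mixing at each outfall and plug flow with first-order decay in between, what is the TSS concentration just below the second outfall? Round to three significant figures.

35.0 mg/L

Mixed concentration C = ΣQC/ΣQ = (6.340·12.00 + 0.5180·362.0) / 6.858 = 263.6/6.858 = 38.44 mg/L; combined flow 6.858 m³/s.
Travel time t = 32.8·1000 / 0.42 = 78100 s = 21.69 h.
Half-life 8.66 h → k = ln 2 / 8.66 = 0.08004 h⁻¹ = 1.921 d⁻¹.
Decay over the reach: 38.44·exp(−kt) = 38.44·0.1762 = 6.771 mg/L.
Second outfall: C = (6.858·6.771 + 0.5580·382.0)/7.416 = 35.00 mg/L.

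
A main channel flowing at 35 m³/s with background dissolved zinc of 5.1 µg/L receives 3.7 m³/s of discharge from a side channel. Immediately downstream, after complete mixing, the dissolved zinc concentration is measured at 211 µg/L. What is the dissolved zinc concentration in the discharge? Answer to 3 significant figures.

2160 µg/L

Mass balance: 35.00·5.100 + 3.700·Cₑ = 38.70·211.0
→ Cₑ = (38.70·211.0 − 35.00·5.100) / 3.700 = 2159 µg/L.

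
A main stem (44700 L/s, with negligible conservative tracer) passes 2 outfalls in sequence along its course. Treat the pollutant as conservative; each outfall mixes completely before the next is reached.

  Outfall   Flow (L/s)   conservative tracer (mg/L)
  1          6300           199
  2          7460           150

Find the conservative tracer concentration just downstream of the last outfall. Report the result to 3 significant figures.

Outfall 1: combined Q = 51000 L/s; C = (44700·0 + 6300·199.0)/51000 = 24.58 mg/L.
Outfall 2: combined Q = 58460 L/s; C = (51000·24.58 + 7460·150.0)/58460 = 40.59 mg/L.

40.6 mg/L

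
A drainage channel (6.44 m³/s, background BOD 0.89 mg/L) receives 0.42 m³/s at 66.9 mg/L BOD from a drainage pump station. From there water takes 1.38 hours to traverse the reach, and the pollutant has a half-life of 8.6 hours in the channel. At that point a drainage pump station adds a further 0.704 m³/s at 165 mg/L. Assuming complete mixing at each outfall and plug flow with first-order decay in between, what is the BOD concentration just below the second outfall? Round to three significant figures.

19.4 mg/L

Conservation of mass: C = (6.440·0.8900 + 0.4200·66.90) / 6.860 = 33.83/6.860 = 4.931 mg/L; combined flow 6.860 m³/s.
Half-life 8.6 h → k = ln 2 / 8.6 = 0.08060 h⁻¹ = 1.934 d⁻¹.
Applying C = C₀e^(−kt): 4.931 × 0.8947 = 4.412 mg/L.
At the second outfall, C = (6.860·4.412 + 0.7040·165.0) / (6.860 + 0.7040) = 19.36 mg/L.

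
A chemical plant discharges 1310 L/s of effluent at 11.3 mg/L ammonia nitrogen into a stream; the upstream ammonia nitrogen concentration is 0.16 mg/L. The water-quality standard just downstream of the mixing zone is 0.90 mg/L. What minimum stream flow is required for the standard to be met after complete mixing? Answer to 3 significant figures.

18400 L/s

Set C_mix = 0.90: (Q·0.1600 + 1310·11.30) / (Q + 1310) = 0.90
→ Q = 1310·(11.30 − 0.90)/(0.90 − 0.1600) = 18410 L/s.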